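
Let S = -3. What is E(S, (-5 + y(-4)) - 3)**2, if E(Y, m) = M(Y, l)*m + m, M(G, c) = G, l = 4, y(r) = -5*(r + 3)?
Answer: 36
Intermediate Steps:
y(r) = -15 - 5*r (y(r) = -5*(3 + r) = -15 - 5*r)
E(Y, m) = m + Y*m (E(Y, m) = Y*m + m = m + Y*m)
E(S, (-5 + y(-4)) - 3)**2 = (((-5 + (-15 - 5*(-4))) - 3)*(1 - 3))**2 = (((-5 + (-15 + 20)) - 3)*(-2))**2 = (((-5 + 5) - 3)*(-2))**2 = ((0 - 3)*(-2))**2 = (-3*(-2))**2 = 6**2 = 36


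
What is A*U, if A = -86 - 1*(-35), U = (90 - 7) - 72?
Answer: -561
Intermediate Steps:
U = 11 (U = 83 - 72 = 11)
A = -51 (A = -86 + 35 = -51)
A*U = -51*11 = -561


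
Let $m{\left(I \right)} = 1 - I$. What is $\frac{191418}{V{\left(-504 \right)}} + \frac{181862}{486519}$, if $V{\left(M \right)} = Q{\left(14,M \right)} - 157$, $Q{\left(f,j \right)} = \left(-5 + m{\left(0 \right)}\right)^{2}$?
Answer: $- \frac{31034283800}{22866393} \approx -1357.2$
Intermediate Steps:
$Q{\left(f,j \right)} = 16$ ($Q{\left(f,j \right)} = \left(-5 + \left(1 - 0\right)\right)^{2} = \left(-5 + \left(1 + 0\right)\right)^{2} = \left(-5 + 1\right)^{2} = \left(-4\right)^{2} = 16$)
$V{\left(M \right)} = -141$ ($V{\left(M \right)} = 16 - 157 = -141$)
$\frac{191418}{V{\left(-504 \right)}} + \frac{181862}{486519} = \frac{191418}{-141} + \frac{181862}{486519} = 191418 \left(- \frac{1}{141}\right) + 181862 \cdot \frac{1}{486519} = - \frac{63806}{47} + \frac{181862}{486519} = - \frac{31034283800}{22866393}$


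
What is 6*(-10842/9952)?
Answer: -16263/2488 ≈ -6.5366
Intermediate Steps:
6*(-10842/9952) = 6*(-10842*1/9952) = 6*(-5421/4976) = -16263/2488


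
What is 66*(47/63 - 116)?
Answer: -159742/21 ≈ -7606.8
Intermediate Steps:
66*(47/63 - 116) = 66*(-7261/63) = -159742/21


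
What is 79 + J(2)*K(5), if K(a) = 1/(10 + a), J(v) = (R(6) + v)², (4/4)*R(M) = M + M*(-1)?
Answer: 1189/15 ≈ 79.267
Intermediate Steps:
R(M) = 0 (R(M) = M + M*(-1) = M - M = 0)
J(v) = v² (J(v) = (0 + v)² = v²)
79 + J(2)*K(5) = 79 + 2²/(10 + 5) = 79 + 4/15 = 1189/15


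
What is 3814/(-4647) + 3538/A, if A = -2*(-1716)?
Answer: 186191/886028 ≈ 0.21014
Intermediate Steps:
A = 3432
3814/(-4647) + 3538/A = 3814/(-4647) + 3538/3432 = 3814*(-1/4647) + 3538*(1/3432) = -3814/4647 + 1769/1716 = 186191/886028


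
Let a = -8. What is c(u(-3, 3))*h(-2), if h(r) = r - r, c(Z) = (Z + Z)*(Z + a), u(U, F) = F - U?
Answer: 0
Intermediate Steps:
c(Z) = 2*Z*(-8 + Z) (c(Z) = (Z + Z)*(Z - 8) = (2*Z)*(-8 + Z) = 2*Z*(-8 + Z))
h(r) = 0
c(u(-3, 3))*h(-2) = (2*(3 - 1*(-3))*(-8 + (3 - 1*(-3))))*0 = (2*(3 + 3)*(-8 + (3 + 3)))*0 = (2*6*(-8 + 6))*0 = (2*6*(-2))*0 = -24*0 = 0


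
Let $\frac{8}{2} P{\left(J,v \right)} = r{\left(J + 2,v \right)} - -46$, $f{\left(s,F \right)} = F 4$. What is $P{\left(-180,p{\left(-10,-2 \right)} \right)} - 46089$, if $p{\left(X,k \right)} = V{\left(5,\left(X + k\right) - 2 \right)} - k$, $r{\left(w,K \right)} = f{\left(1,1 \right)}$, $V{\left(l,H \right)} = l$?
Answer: $- \frac{92153}{2} \approx -46077.0$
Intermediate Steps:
$f{\left(s,F \right)} = 4 F$
$r{\left(w,K \right)} = 4$ ($r{\left(w,K \right)} = 4 \cdot 1 = 4$)
$p{\left(X,k \right)} = 5 - k$
$P{\left(J,v \right)} = \frac{25}{2}$ ($P{\left(J,v \right)} = \frac{4 - -46}{4} = \frac{4 + 46}{4} = \frac{1}{4} \cdot 50 = \frac{25}{2}$)
$P{\left(-180,p{\left(-10,-2 \right)} \right)} - 46089 = \frac{25}{2} - 46089 = - \frac{92153}{2}$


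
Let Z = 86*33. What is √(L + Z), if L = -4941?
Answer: I*√2103 ≈ 45.858*I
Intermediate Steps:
Z = 2838
√(L + Z) = √(-4941 + 2838) = √(-2103) = I*√2103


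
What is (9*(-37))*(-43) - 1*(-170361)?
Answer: 184680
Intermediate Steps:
(9*(-37))*(-43) - 1*(-170361) = -333*(-43) + 170361 = 14319 + 170361 = 184680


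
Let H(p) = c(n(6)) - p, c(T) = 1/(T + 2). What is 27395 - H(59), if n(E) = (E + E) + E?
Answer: 549079/20 ≈ 27454.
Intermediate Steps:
n(E) = 3*E (n(E) = 2*E + E = 3*E)
c(T) = 1/(2 + T)
H(p) = 1/20 - p (H(p) = 1/(2 + 3*6) - p = 1/(2 + 18) - p = 1/20 - p)
27395 - H(59) = 27395 - (1/20 - 1*59) = 27395 - (1/20 - 59) = 27395 - 1*(-1179/20) = 27395 + 1179/20 = 549079/20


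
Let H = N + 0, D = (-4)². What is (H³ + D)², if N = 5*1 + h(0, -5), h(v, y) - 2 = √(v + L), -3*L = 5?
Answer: 1883872/27 + 31392*I*√15 ≈ 69773.0 + 1.2158e+5*I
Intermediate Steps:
L = -5/3 (L = -⅓*5 = -5/3 ≈ -1.6667)
h(v, y) = 2 + √(-5/3 + v) (h(v, y) = 2 + √(v - 5/3) = 2 + √(-5/3 + v))
D = 16
N = 7 + I*√15/3 (N = 5*1 + (2 + √(-15 + 9*0)/3) = 5 + (2 + √(-15 + 0)/3) = 5 + (2 + √(-15)/3) = 5 + (2 + (I*√15)/3) = 5 + (2 + I*√15/3) = 7 + I*√15/3 ≈ 7.0 + 1.291*I)
H = 7 + I*√15/3 (H = (7 + I*√15/3) + 0 = 7 + I*√15/3 ≈ 7.0 + 1.291*I)
(H³ + D)² = ((7 + I*√15/3)³ + 16)² = (16 + (7 + I*√15/3)³)²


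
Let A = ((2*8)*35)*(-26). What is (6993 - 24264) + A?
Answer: -31831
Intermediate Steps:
A = -14560 (A = (16*35)*(-26) = 560*(-26) = -14560)
(6993 - 24264) + A = (6993 - 24264) - 14560 = -17271 - 14560 = -31831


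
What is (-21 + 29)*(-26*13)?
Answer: -2704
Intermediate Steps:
(-21 + 29)*(-26*13) = 8*(-338) = -2704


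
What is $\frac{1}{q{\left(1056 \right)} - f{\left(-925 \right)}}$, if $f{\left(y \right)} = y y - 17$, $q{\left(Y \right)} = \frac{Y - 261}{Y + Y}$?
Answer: $- \frac{704}{602347767} \approx -1.1688 \cdot 10^{-6}$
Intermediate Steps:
$q{\left(Y \right)} = \frac{-261 + Y}{2 Y}$
$f{\left(y \right)} = -17 + y^{2}$ ($f{\left(y \right)} = y^{2} - 17 = -17 + y^{2}$)
$\frac{1}{q{\left(1056 \right)} - f{\left(-925 \right)}} = \frac{1}{\frac{-261 + 1056}{2 \cdot 1056} - \left(-17 + \left(-925\right)^{2}\right)} = \frac{1}{\frac{1}{2} \cdot \frac{1}{1056} \cdot 795 - \left(-17 + 855625\right)} = \frac{1}{\frac{265}{704} - 855608} = \frac{1}{- \frac{602347767}{704}} = - \frac{704}{602347767}$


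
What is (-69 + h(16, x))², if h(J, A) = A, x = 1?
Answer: 4624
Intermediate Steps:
(-69 + h(16, x))² = (-69 + 1)² = (-68)² = 4624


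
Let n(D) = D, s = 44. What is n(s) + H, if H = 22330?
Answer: 22374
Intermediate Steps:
n(s) + H = 44 + 22330 = 22374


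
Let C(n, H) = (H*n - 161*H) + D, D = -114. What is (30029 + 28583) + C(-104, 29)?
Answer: 50813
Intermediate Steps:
C(n, H) = -114 - 161*H + H*n (C(n, H) = (H*n - 161*H) - 114 = (-161*H + H*n) - 114 = -114 - 161*H + H*n)
(30029 + 28583) + C(-104, 29) = (30029 + 28583) + (-114 - 161*29 + 29*(-104)) = 58612 + (-114 - 4669 - 3016) = 58612 - 7799 = 50813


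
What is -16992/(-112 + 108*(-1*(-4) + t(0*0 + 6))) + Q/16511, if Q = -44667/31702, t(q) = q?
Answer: -9188218035/523431722 ≈ -17.554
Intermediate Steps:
Q = -44667/31702 (Q = -44667*1/31702 = -44667/31702 ≈ -1.4090)
-16992/(-112 + 108*(-1*(-4) + t(0*0 + 6))) + Q/16511 = -16992/(-112 + 108*(-1*(-4) + (0*0 + 6))) - 44667/31702/16511 = -16992/(-112 + 108*(4 + (0 + 6))) - 44667/31702*1/16511 = -16992/(-112 + 108*(4 + 6)) - 44667/523431722 = -16992/(-112 + 108*10) - 44667/523431722 = -16992/(-112 + 1080) - 44667/523431722 = -16992/968 - 44667/523431722 = -16992*1/968 - 44667/523431722 = -2124/121 - 44667/523431722 = -9188218035/523431722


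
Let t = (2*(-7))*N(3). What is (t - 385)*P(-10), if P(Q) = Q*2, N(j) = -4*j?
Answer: 4340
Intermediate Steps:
P(Q) = 2*Q
t = 168 (t = (2*(-7))*(-4*3) = -14*(-12) = 168)
(t - 385)*P(-10) = (168 - 385)*(2*(-10)) = -217*(-20) = 4340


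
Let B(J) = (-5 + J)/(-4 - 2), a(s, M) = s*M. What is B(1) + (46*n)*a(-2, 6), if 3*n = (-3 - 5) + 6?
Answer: 1106/3 ≈ 368.67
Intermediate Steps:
n = -2/3 (n = ((-3 - 5) + 6)/3 = (-8 + 6)/3 = (1/3)*(-2) = -2/3 ≈ -0.66667)
a(s, M) = M*s
B(J) = 5/6 - J/6 (B(J) = (-5 + J)/(-6) = (-5 + J)*(-1/6) = 5/6 - J/6)
B(1) + (46*n)*a(-2, 6) = (5/6 - 1/6*1) + (46*(-2/3))*(6*(-2)) = (5/6 - 1/6) - 92/3*(-12) = 2/3 + 368 = 1106/3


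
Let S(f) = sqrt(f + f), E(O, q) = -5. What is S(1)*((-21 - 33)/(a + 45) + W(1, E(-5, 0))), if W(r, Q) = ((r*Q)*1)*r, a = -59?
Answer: -8*sqrt(2)/7 ≈ -1.6162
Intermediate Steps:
S(f) = sqrt(2)*sqrt(f) (S(f) = sqrt(2*f) = sqrt(2)*sqrt(f))
W(r, Q) = Q*r**2 (W(r, Q) = ((Q*r)*1)*r = (Q*r)*r = Q*r**2)
S(1)*((-21 - 33)/(a + 45) + W(1, E(-5, 0))) = (sqrt(2)*sqrt(1))*((-21 - 33)/(-59 + 45) - 5*1**2) = (sqrt(2)*1)*(-54/(-14) - 5*1) = sqrt(2)*(-54*(-1/14) - 5) = sqrt(2)*(27/7 - 5) = sqrt(2)*(-8/7) = -8*sqrt(2)/7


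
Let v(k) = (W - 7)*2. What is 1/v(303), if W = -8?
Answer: -1/30 ≈ -0.033333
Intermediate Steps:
v(k) = -30 (v(k) = (-8 - 7)*2 = -15*2 = -30)
1/v(303) = 1/(-30) = -1/30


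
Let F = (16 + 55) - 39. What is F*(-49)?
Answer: -1568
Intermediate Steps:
F = 32 (F = 71 - 39 = 32)
F*(-49) = 32*(-49) = -1568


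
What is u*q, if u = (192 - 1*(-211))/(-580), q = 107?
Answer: -43121/580 ≈ -74.347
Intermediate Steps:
u = -403/580 (u = (192 + 211)*(-1/580) = 403*(-1/580) = -403/580 ≈ -0.69483)
u*q = -403/580*107 = -43121/580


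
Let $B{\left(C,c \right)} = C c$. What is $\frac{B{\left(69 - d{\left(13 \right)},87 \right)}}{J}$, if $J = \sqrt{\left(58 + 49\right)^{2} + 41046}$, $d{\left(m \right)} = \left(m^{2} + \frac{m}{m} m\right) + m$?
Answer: $- \frac{10962 \sqrt{52495}}{52495} \approx -47.844$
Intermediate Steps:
$d{\left(m \right)} = m^{2} + 2 m$ ($d{\left(m \right)} = \left(m^{2} + 1 m\right) + m = \left(m^{2} + m\right) + m = \left(m + m^{2}\right) + m = m^{2} + 2 m$)
$J = \sqrt{52495}$ ($J = \sqrt{107^{2} + 41046} = \sqrt{11449 + 41046} = \sqrt{52495} \approx 229.12$)
$\frac{B{\left(69 - d{\left(13 \right)},87 \right)}}{J} = \frac{\left(69 - 13 \left(2 + 13\right)\right) 87}{\sqrt{52495}} = \left(69 - 13 \cdot 15\right) 87 \frac{\sqrt{52495}}{52495} = \left(69 - 195\right) 87 \frac{\sqrt{52495}}{52495} = \left(-126\right) 87 \frac{\sqrt{52495}}{52495} = - 10962 \frac{\sqrt{52495}}{52495} = - \frac{10962 \sqrt{52495}}{52495}$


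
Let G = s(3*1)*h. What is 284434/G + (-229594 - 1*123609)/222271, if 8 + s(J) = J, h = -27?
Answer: 63173747209/30006585 ≈ 2105.3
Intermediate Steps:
s(J) = -8 + J
G = 135 (G = (-8 + 3*1)*(-27) = (-8 + 3)*(-27) = -5*(-27) = 135)
284434/G + (-229594 - 1*123609)/222271 = 284434/135 + (-229594 - 1*123609)/222271 = 284434*(1/135) + (-229594 - 123609)*(1/222271) = 284434/135 - 353203*1/222271 = 284434/135 - 353203/222271 = 63173747209/30006585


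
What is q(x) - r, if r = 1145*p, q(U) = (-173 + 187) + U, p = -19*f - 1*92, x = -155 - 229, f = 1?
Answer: 126725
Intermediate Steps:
x = -384
p = -111 (p = -19*1 - 1*92 = -19 - 92 = -111)
q(U) = 14 + U
r = -127095 (r = 1145*(-111) = -127095)
q(x) - r = (14 - 384) - 1*(-127095) = -370 + 127095 = 126725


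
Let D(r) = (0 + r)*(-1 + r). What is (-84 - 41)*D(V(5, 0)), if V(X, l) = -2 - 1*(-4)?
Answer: -250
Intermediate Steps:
V(X, l) = 2 (V(X, l) = -2 + 4 = 2)
D(r) = r*(-1 + r)
(-84 - 41)*D(V(5, 0)) = (-84 - 41)*(2*(-1 + 2)) = -250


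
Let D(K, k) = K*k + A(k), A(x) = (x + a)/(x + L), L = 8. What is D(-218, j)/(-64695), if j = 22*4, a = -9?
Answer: 368317/1242144 ≈ 0.29652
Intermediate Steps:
j = 88
A(x) = (-9 + x)/(8 + x) (A(x) = (x - 9)/(x + 8) = (-9 + x)/(8 + x))
D(K, k) = K*k + (-9 + k)/(8 + k)
D(-218, j)/(-64695) = ((-9 + 88 - 218*88*(8 + 88))/(8 + 88))/(-64695) = ((-9 + 88 - 218*88*96)/96)*(-1/64695) = ((-9 + 88 - 1841664)/96)*(-1/64695) = ((1/96)*(-1841585))*(-1/64695) = -1841585/96*(-1/64695) = 368317/1242144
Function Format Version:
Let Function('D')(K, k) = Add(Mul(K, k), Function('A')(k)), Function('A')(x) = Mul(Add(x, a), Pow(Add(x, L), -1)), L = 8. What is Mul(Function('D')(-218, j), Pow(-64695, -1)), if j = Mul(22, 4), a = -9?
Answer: Rational(368317, 1242144) ≈ 0.29652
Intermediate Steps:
j = 88
Function('A')(x) = Mul(Pow(Add(8, x), -1), Add(-9, x)) (Function('A')(x) = Mul(Add(x, -9), Pow(Add(x, 8), -1)) = Mul(Add(-9, x), Pow(Add(8, x), -1)) = Mul(Pow(Add(8, x), -1), Add(-9, x)))
Function('D')(K, k) = Add(Mul(K, k), Mul(Pow(Add(8, k), -1), Add(-9, k)))
Mul(Function('D')(-218, j), Pow(-64695, -1)) = Mul(Mul(Pow(Add(8, 88), -1), Add(-9, 88, Mul(-218, 88, Add(8, 88)))), Pow(-64695, -1)) = Mul(Mul(Pow(96, -1), Add(-9, 88, Mul(-218, 88, 96))), Rational(-1, 64695)) = Mul(Mul(Rational(1, 96), Add(-9, 88, -1841664)), Rational(-1, 64695)) = Mul(Mul(Rational(1, 96), -1841585), Rational(-1, 64695)) = Mul(Rational(-1841585, 96), Rational(-1, 64695)) = Rational(368317, 1242144)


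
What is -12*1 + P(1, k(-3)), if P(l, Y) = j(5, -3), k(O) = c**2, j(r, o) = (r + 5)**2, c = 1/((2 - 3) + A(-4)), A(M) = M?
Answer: 88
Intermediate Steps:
c = -1/5 (c = 1/((2 - 3) - 4) = 1/(-1 - 4) = 1/(-5) = -1/5 ≈ -0.20000)
j(r, o) = (5 + r)**2
k(O) = 1/25 (k(O) = (-1/5)**2 = 1/25)
P(l, Y) = 100 (P(l, Y) = (5 + 5)**2 = 10**2 = 100)
-12*1 + P(1, k(-3)) = -12*1 + 100 = -12 + 100 = 88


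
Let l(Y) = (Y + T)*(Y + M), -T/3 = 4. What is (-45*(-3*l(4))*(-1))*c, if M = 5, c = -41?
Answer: -398520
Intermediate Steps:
T = -12 (T = -3*4 = -12)
l(Y) = (-12 + Y)*(5 + Y) (l(Y) = (Y - 12)*(Y + 5) = (-12 + Y)*(5 + Y))
(-45*(-3*l(4))*(-1))*c = -45*(-3*(-60 + 4² - 7*4))*(-1)*(-41) = -45*(-3*(-60 + 16 - 28))*(-1)*(-41) = -45*(-3*(-72))*(-1)*(-41) = -9720*(-1)*(-41) = -45*(-216)*(-41) = 9720*(-41) = -398520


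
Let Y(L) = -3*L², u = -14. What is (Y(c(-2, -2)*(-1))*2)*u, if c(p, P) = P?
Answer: 336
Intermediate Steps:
(Y(c(-2, -2)*(-1))*2)*u = (-3*(-2*(-1))²*2)*(-14) = (-3*2²*2)*(-14) = (-3*4*2)*(-14) = -12*2*(-14) = -24*(-14) = 336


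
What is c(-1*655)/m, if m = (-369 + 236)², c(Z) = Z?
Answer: -655/17689 ≈ -0.037029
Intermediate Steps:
m = 17689 (m = (-133)² = 17689)
c(-1*655)/m = -1*655/17689 = -655*1/17689 = -655/17689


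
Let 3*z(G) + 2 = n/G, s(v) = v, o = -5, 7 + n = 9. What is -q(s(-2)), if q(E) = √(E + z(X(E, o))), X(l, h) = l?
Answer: -I*√3 ≈ -1.732*I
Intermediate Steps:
n = 2 (n = -7 + 9 = 2)
z(G) = -⅔ + 2/(3*G) (z(G) = -⅔ + (2/G)/3 = -⅔ + 2/(3*G))
q(E) = √(E + 2*(1 - E)/(3*E))
-q(s(-2)) = -√(-6 + 6/(-2) + 9*(-2))/3 = -√(-6 + 6*(-½) - 18)/3 = -√(-6 - 3 - 18)/3 = -√(-27)/3 = -3*I*√3/3 = -I*√3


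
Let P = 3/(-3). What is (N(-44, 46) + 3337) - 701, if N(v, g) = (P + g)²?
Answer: 4661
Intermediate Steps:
P = -1 (P = 3*(-⅓) = -1)
N(v, g) = (-1 + g)²
(N(-44, 46) + 3337) - 701 = ((-1 + 46)² + 3337) - 701 = (45² + 3337) - 701 = (2025 + 3337) - 701 = 5362 - 701 = 4661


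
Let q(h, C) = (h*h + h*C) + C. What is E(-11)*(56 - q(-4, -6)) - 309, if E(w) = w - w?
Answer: -309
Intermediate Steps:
q(h, C) = C + h² + C*h (q(h, C) = (h² + C*h) + C = C + h² + C*h)
E(w) = 0
E(-11)*(56 - q(-4, -6)) - 309 = 0*(56 - (-6 + (-4)² - 6*(-4))) - 309 = 0*(56 - (-6 + 16 + 24)) - 309 = 0*(56 - 1*34) - 309 = 0*(56 - 34) - 309 = 0*22 - 309 = 0 - 309 = -309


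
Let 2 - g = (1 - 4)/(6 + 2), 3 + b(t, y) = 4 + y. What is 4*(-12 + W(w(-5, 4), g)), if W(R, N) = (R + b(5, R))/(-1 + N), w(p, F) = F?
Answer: -240/11 ≈ -21.818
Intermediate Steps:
b(t, y) = 1 + y (b(t, y) = -3 + (4 + y) = 1 + y)
g = 19/8 (g = 2 - (1 - 4)/(6 + 2) = 2 - (-3)/8 = 2 - 1*(-3/8) = 2 + 3/8 = 19/8 ≈ 2.3750)
W(R, N) = (1 + 2*R)/(-1 + N) (W(R, N) = (R + (1 + R))/(-1 + N) = (1 + 2*R)/(-1 + N))
4*(-12 + W(w(-5, 4), g)) = 4*(-12 + (1 + 2*4)/(-1 + 19/8)) = 4*(-12 + (1 + 8)/(11/8)) = 4*(-12 + (8/11)*9) = 4*(-12 + 72/11) = 4*(-60/11) = -240/11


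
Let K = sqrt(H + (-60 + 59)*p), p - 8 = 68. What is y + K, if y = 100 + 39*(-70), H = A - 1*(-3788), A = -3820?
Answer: -2630 + 6*I*sqrt(3) ≈ -2630.0 + 10.392*I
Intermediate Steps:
p = 76 (p = 8 + 68 = 76)
H = -32 (H = -3820 - 1*(-3788) = -3820 + 3788 = -32)
K = 6*I*sqrt(3) (K = sqrt(-32 + (-60 + 59)*76) = sqrt(-32 - 1*76) = sqrt(-32 - 76) = sqrt(-108) = 6*I*sqrt(3) ≈ 10.392*I)
y = -2630 (y = 100 - 2730 = -2630)
y + K = -2630 + 6*I*sqrt(3)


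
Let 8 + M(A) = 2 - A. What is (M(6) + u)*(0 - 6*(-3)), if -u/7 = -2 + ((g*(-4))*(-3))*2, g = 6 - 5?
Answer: -2988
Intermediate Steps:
g = 1
M(A) = -6 - A (M(A) = -8 + (2 - A) = -6 - A)
u = -154 (u = -7*(-2 + ((1*(-4))*(-3))*2) = -7*(-2 - 4*(-3)*2) = -7*(-2 + 12*2) = -7*(-2 + 24) = -7*22 = -154)
(M(6) + u)*(0 - 6*(-3)) = ((-6 - 1*6) - 154)*(0 - 6*(-3)) = ((-6 - 6) - 154)*(0 + 18) = (-12 - 154)*18 = -166*18 = -2988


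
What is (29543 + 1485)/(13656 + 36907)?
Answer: 31028/50563 ≈ 0.61365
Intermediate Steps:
(29543 + 1485)/(13656 + 36907) = 31028/50563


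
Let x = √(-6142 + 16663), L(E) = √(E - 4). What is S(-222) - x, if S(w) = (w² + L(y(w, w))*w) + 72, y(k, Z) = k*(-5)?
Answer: 49356 - 222*√1106 - 3*√1169 ≈ 41871.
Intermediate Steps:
y(k, Z) = -5*k
L(E) = √(-4 + E)
x = 3*√1169 (x = √10521 = 3*√1169 ≈ 102.57)
S(w) = 72 + w² + w*√(-4 - 5*w) (S(w) = (w² + √(-4 - 5*w)*w) + 72 = (w² + w*√(-4 - 5*w)) + 72 = 72 + w² + w*√(-4 - 5*w))
S(-222) - x = (72 + (-222)² - 222*√(-4 - 5*(-222))) - 3*√1169 = (72 + 49284 - 222*√(-4 + 1110)) - 3*√1169 = (72 + 49284 - 222*√1106) - 3*√1169 = (49356 - 222*√1106) - 3*√1169 = 49356 - 222*√1106 - 3*√1169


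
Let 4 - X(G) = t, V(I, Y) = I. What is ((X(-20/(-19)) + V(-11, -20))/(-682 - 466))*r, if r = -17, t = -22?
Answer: 255/1148 ≈ 0.22213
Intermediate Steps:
X(G) = 26 (X(G) = 4 - 1*(-22) = 4 + 22 = 26)
((X(-20/(-19)) + V(-11, -20))/(-682 - 466))*r = ((26 - 11)/(-682 - 466))*(-17) = (15/(-1148))*(-17) = (15*(-1/1148))*(-17) = -15/1148*(-17) = 255/1148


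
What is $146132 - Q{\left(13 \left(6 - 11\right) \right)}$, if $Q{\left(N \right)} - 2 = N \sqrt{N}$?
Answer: $146130 + 65 i \sqrt{65} \approx 1.4613 \cdot 10^{5} + 524.05 i$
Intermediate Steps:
$Q{\left(N \right)} = 2 + N^{\frac{3}{2}}$ ($Q{\left(N \right)} = 2 + N \sqrt{N} = 2 + N^{\frac{3}{2}}$)
$146132 - Q{\left(13 \left(6 - 11\right) \right)} = 146132 - \left(2 + \left(13 \left(6 - 11\right)\right)^{\frac{3}{2}}\right) = 146132 - \left(2 + \left(13 \left(-5\right)\right)^{\frac{3}{2}}\right) = 146132 - \left(2 + \left(-65\right)^{\frac{3}{2}}\right) = 146132 - \left(2 - 65 i \sqrt{65}\right) = 146130 + 65 i \sqrt{65}$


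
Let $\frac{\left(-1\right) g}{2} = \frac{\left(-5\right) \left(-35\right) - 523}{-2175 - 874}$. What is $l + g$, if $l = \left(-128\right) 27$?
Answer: $- \frac{10538040}{3049} \approx -3456.2$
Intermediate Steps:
$l = -3456$
$g = - \frac{696}{3049}$ ($g = - 2 \frac{\left(-5\right) \left(-35\right) - 523}{-2175 - 874} = - 2 \frac{175 - 523}{-3049} = - 2 \left(\left(-348\right) \left(- \frac{1}{3049}\right)\right) = \left(-2\right) \frac{348}{3049} = - \frac{696}{3049} \approx -0.22827$)
$l + g = -3456 - \frac{696}{3049} = - \frac{10538040}{3049}$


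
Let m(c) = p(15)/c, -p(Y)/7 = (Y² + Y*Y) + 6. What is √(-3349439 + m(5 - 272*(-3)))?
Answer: I*√2257661833631/821 ≈ 1830.1*I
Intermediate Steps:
p(Y) = -42 - 14*Y² (p(Y) = -7*((Y² + Y*Y) + 6) = -7*((Y² + Y²) + 6) = -7*(2*Y² + 6) = -7*(6 + 2*Y²) = -42 - 14*Y²)
m(c) = -3192/c (m(c) = (-42 - 14*15²)/c = (-42 - 14*225)/c = (-42 - 3150)/c = -3192/c)
√(-3349439 + m(5 - 272*(-3))) = √(-3349439 - 3192/(5 - 272*(-3))) = √(-3349439 - 3192/(5 - 16*(-51))) = √(-3349439 - 3192/(5 + 816)) = √(-3349439 - 3192/821) = √(-2749892611/821) = I*√2257661833631/821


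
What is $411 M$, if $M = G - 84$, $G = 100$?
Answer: $6576$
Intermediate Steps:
$M = 16$ ($M = 100 - 84 = 16$)
$411 M = 411 \cdot 16 = 6576$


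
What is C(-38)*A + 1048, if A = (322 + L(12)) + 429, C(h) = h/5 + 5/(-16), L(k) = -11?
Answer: -19229/4 ≈ -4807.3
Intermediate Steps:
C(h) = -5/16 + h/5 (C(h) = h*(1/5) + 5*(-1/16) = h/5 - 5/16 = -5/16 + h/5)
A = 740 (A = (322 - 11) + 429 = 311 + 429 = 740)
C(-38)*A + 1048 = (-5/16 + (1/5)*(-38))*740 + 1048 = (-5/16 - 38/5)*740 + 1048 = -633/80*740 + 1048 = -23421/4 + 1048 = -19229/4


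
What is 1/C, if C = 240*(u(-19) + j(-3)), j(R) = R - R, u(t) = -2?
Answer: -1/480 ≈ -0.0020833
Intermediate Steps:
j(R) = 0
C = -480 (C = 240*(-2 + 0) = 240*(-2) = -480)
1/C = 1/(-480) = -1/480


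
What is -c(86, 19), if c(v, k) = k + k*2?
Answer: -57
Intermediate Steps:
c(v, k) = 3*k (c(v, k) = k + 2*k = 3*k)
-c(86, 19) = -3*19 = -1*57 = -57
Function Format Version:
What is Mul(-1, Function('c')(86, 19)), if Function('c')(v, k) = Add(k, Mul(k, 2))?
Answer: -57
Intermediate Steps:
Function('c')(v, k) = Mul(3, k) (Function('c')(v, k) = Add(k, Mul(2, k)) = Mul(3, k))
Mul(-1, Function('c')(86, 19)) = Mul(-1, Mul(3, 19)) = Mul(-1, 57) = -57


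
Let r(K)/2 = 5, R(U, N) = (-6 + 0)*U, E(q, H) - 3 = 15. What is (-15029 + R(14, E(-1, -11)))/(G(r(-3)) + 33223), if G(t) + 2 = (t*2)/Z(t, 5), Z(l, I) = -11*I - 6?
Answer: -921893/2026461 ≈ -0.45493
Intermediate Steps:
E(q, H) = 18 (E(q, H) = 3 + 15 = 18)
Z(l, I) = -6 - 11*I
R(U, N) = -6*U
r(K) = 10 (r(K) = 2*5 = 10)
G(t) = -2 - 2*t/61 (G(t) = -2 + (t*2)/(-6 - 11*5) = -2 + (2*t)/(-6 - 55) = -2 + (2*t)/(-61) = -2 + (2*t)*(-1/61) = -2 - 2*t/61)
(-15029 + R(14, E(-1, -11)))/(G(r(-3)) + 33223) = (-15029 - 6*14)/((-2 - 2/61*10) + 33223) = (-15029 - 84)/((-2 - 20/61) + 33223) = -15113/(-142/61 + 33223) = -15113/2026461/61 = -15113*61/2026461 = -921893/2026461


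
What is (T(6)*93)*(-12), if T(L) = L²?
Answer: -40176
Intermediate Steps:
(T(6)*93)*(-12) = (6²*93)*(-12) = (36*93)*(-12) = 3348*(-12) = -40176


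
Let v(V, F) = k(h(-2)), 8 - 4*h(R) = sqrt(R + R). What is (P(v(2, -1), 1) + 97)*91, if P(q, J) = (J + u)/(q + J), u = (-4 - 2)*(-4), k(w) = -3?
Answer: 15379/2 ≈ 7689.5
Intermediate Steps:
h(R) = 2 - sqrt(2)*sqrt(R)/4 (h(R) = 2 - sqrt(R + R)/4 = 2 - sqrt(2)*sqrt(R)/4)
u = 24 (u = -6*(-4) = 24)
v(V, F) = -3
P(q, J) = (24 + J)/(J + q) (P(q, J) = (J + 24)/(q + J) = (24 + J)/(J + q))
(P(v(2, -1), 1) + 97)*91 = ((24 + 1)/(1 - 3) + 97)*91 = (25/(-2) + 97)*91 = (-1/2*25 + 97)*91 = (-25/2 + 97)*91 = (169/2)*91 = 15379/2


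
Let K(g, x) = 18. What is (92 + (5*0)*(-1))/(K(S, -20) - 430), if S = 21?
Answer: -23/103 ≈ -0.22330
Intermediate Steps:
(92 + (5*0)*(-1))/(K(S, -20) - 430) = (92 + (5*0)*(-1))/(18 - 430) = (92 + 0*(-1))/(-412) = (92 + 0)*(-1/412) = 92*(-1/412) = -23/103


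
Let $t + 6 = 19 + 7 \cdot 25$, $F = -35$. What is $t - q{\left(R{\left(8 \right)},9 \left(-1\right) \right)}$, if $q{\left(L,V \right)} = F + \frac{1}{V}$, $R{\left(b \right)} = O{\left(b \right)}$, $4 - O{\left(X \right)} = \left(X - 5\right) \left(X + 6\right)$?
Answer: $\frac{2008}{9} \approx 223.11$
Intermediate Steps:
$O{\left(X \right)} = 4 - \left(-5 + X\right) \left(6 + X\right)$ ($O{\left(X \right)} = 4 - \left(X - 5\right) \left(X + 6\right) = 4 - \left(-5 + X\right) \left(6 + X\right)$)
$t = 188$ ($t = -6 + \left(19 + 7 \cdot 25\right) = -6 + \left(19 + 175\right) = -6 + 194 = 188$)
$R{\left(b \right)} = 34 - b - b^{2}$
$q{\left(L,V \right)} = -35 + \frac{1}{V}$
$t - q{\left(R{\left(8 \right)},9 \left(-1\right) \right)} = 188 - \left(-35 + \frac{1}{9 \left(-1\right)}\right) = 188 - \left(-35 + \frac{1}{-9}\right) = 188 - \left(-35 - \frac{1}{9}\right) = 188 - - \frac{316}{9} = 188 + \frac{316}{9} = \frac{2008}{9}$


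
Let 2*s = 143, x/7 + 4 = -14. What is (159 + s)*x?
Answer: -29043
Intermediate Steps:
x = -126 (x = -28 + 7*(-14) = -28 - 98 = -126)
s = 143/2 (s = (½)*143 = 143/2 ≈ 71.500)
(159 + s)*x = (159 + 143/2)*(-126) = (461/2)*(-126) = -29043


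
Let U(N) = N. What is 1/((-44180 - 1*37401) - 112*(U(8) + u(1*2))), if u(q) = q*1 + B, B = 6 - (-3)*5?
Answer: -1/85053 ≈ -1.1757e-5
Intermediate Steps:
B = 21 (B = 6 - 3*(-5) = 6 + 15 = 21)
u(q) = 21 + q (u(q) = q*1 + 21 = q + 21 = 21 + q)
1/((-44180 - 1*37401) - 112*(U(8) + u(1*2))) = 1/((-44180 - 1*37401) - 112*(8 + (21 + 1*2))) = 1/((-44180 - 37401) - 112*(8 + (21 + 2))) = 1/(-81581 - 112*(8 + 23)) = 1/(-81581 - 112*31) = 1/(-81581 - 3472) = 1/(-85053) = -1/85053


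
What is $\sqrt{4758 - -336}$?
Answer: $3 \sqrt{566} \approx 71.372$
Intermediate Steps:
$\sqrt{4758 - -336} = \sqrt{4758 + \left(-84 + 420\right)} = \sqrt{4758 + 336} = \sqrt{5094} = 3 \sqrt{566}$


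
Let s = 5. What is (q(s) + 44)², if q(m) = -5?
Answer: 1521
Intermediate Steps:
(q(s) + 44)² = (-5 + 44)² = 39² = 1521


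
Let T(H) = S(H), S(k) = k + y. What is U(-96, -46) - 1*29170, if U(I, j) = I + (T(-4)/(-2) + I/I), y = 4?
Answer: -29265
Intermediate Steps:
S(k) = 4 + k (S(k) = k + 4 = 4 + k)
T(H) = 4 + H
U(I, j) = 1 + I (U(I, j) = I + ((4 - 4)/(-2) + I/I) = I + (0*(-½) + 1) = I + (0 + 1) = I + 1 = 1 + I)
U(-96, -46) - 1*29170 = (1 - 96) - 1*29170 = -95 - 29170 = -29265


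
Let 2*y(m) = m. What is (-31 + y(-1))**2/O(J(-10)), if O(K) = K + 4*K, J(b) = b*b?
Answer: 3969/2000 ≈ 1.9845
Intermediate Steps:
y(m) = m/2
J(b) = b**2
O(K) = 5*K
(-31 + y(-1))**2/O(J(-10)) = (-31 + (1/2)*(-1))**2/((5*(-10)**2)) = (-31 - 1/2)**2/((5*100)) = (-63/2)**2/500 = (3969/4)*(1/500) = 3969/2000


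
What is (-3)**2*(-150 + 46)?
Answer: -936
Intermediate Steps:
(-3)**2*(-150 + 46) = 9*(-104) = -936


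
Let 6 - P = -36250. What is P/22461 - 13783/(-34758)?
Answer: 523255337/260233146 ≈ 2.0107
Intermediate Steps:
P = 36256 (P = 6 - 1*(-36250) = 6 + 36250 = 36256)
P/22461 - 13783/(-34758) = 36256/22461 - 13783/(-34758) = 36256*(1/22461) - 13783*(-1/34758) = 36256/22461 + 13783/34758 = 523255337/260233146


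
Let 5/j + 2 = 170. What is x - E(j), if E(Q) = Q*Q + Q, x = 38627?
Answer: 1090207583/28224 ≈ 38627.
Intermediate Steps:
j = 5/168 (j = 5/(-2 + 170) = 5/168 ≈ 0.029762)
E(Q) = Q + Q² (E(Q) = Q² + Q = Q + Q²)
x - E(j) = 38627 - 5*(1 + 5/168)/168 = 38627 - 5*173/(168*168) = 38627 - 1*865/28224 = 38627 - 865/28224 = 1090207583/28224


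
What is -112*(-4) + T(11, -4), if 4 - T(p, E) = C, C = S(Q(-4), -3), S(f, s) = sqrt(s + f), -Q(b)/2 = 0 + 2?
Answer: 452 - I*sqrt(7) ≈ 452.0 - 2.6458*I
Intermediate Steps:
Q(b) = -4 (Q(b) = -2*(0 + 2) = -2*2 = -4)
S(f, s) = sqrt(f + s)
C = I*sqrt(7) (C = sqrt(-4 - 3) = sqrt(-7) = I*sqrt(7) ≈ 2.6458*I)
T(p, E) = 4 - I*sqrt(7)
-112*(-4) + T(11, -4) = -112*(-4) + (4 - I*sqrt(7)) = 448 + (4 - I*sqrt(7)) = 452 - I*sqrt(7)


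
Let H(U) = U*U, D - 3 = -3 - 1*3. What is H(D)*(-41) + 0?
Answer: -369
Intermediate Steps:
D = -3 (D = 3 + (-3 - 1*3) = 3 + (-3 - 3) = 3 - 6 = -3)
H(U) = U²
H(D)*(-41) + 0 = (-3)²*(-41) + 0 = 9*(-41) + 0 = -369 + 0 = -369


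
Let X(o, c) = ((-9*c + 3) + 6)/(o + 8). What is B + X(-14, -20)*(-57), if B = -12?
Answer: 3567/2 ≈ 1783.5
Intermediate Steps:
X(o, c) = (9 - 9*c)/(8 + o) (X(o, c) = ((3 - 9*c) + 6)/(8 + o) = (9 - 9*c)/(8 + o))
B + X(-14, -20)*(-57) = -12 + (9*(1 - 1*(-20))/(8 - 14))*(-57) = -12 + (9*(1 + 20)/(-6))*(-57) = -12 + (9*(-⅙)*21)*(-57) = -12 - 63/2*(-57) = -12 + 3591/2 = 3567/2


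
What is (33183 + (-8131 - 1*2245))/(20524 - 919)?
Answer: 22807/19605 ≈ 1.1633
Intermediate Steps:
(33183 + (-8131 - 1*2245))/(20524 - 919) = (33183 + (-8131 - 2245))/19605 = (33183 - 10376)*(1/19605) = 22807*(1/19605) = 22807/19605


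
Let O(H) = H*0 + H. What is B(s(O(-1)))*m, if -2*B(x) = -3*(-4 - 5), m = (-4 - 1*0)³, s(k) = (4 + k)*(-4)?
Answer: 864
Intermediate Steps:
O(H) = H (O(H) = 0 + H = H)
s(k) = -16 - 4*k
m = -64 (m = (-4 + 0)³ = (-4)³ = -64)
B(x) = -27/2 (B(x) = -(-3)*(-4 - 5)/2 = -(-3)*(-9)/2 = -½*27 = -27/2)
B(s(O(-1)))*m = -27/2*(-64) = 864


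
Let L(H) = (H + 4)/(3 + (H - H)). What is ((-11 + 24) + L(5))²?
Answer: 256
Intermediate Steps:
L(H) = 4/3 + H/3 (L(H) = (4 + H)/(3 + 0) = (4 + H)/3 = (4 + H)*(⅓) = 4/3 + H/3)
((-11 + 24) + L(5))² = ((-11 + 24) + (4/3 + (⅓)*5))² = (13 + (4/3 + 5/3))² = (13 + 3)² = 16² = 256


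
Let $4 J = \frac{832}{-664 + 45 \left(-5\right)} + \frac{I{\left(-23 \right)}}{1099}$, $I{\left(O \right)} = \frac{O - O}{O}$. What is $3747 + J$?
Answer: $\frac{3330875}{889} \approx 3746.8$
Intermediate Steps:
$I{\left(O \right)} = 0$ ($I{\left(O \right)} = \frac{0}{O} = 0$)
$J = - \frac{208}{889}$ ($J = \frac{\frac{832}{-664 + 45 \left(-5\right)} + \frac{0}{1099}}{4} = \frac{\frac{832}{-664 - 225} + 0 \cdot \frac{1}{1099}}{4} = \frac{\frac{832}{-889} + 0}{4} = \frac{832 \left(- \frac{1}{889}\right) + 0}{4} = \frac{- \frac{832}{889} + 0}{4} = \frac{1}{4} \left(- \frac{832}{889}\right) = - \frac{208}{889} \approx -0.23397$)
$3747 + J = 3747 - \frac{208}{889} = \frac{3330875}{889}$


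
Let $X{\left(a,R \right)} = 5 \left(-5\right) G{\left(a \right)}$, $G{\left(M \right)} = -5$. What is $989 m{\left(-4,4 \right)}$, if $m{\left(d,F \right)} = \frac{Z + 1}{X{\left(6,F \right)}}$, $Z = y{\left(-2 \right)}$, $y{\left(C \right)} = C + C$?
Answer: $- \frac{2967}{125} \approx -23.736$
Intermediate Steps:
$y{\left(C \right)} = 2 C$
$Z = -4$ ($Z = 2 \left(-2\right) = -4$)
$X{\left(a,R \right)} = 125$ ($X{\left(a,R \right)} = 5 \left(-5\right) \left(-5\right) = \left(-25\right) \left(-5\right) = 125$)
$m{\left(d,F \right)} = - \frac{3}{125}$ ($m{\left(d,F \right)} = \frac{-4 + 1}{125} = \left(-3\right) \frac{1}{125} = - \frac{3}{125}$)
$989 m{\left(-4,4 \right)} = 989 \left(- \frac{3}{125}\right) = - \frac{2967}{125}$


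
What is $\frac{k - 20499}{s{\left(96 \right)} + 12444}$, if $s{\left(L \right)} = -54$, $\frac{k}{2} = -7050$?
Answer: $- \frac{11533}{4130} \approx -2.7925$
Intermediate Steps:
$k = -14100$ ($k = 2 \left(-7050\right) = -14100$)
$\frac{k - 20499}{s{\left(96 \right)} + 12444} = \frac{-14100 - 20499}{-54 + 12444} = - \frac{34599}{12390} = \left(-34599\right) \frac{1}{12390} = - \frac{11533}{4130}$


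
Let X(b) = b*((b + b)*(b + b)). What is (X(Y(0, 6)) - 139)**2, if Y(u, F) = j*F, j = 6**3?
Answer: 75814098992563932025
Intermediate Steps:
j = 216
Y(u, F) = 216*F
X(b) = 4*b**3 (X(b) = b*((2*b)*(2*b)) = b*(4*b**2) = 4*b**3)
(X(Y(0, 6)) - 139)**2 = (4*(216*6)**3 - 139)**2 = (4*1296**3 - 139)**2 = (4*2176782336 - 139)**2 = (8707129344 - 139)**2 = 8707129205**2 = 75814098992563932025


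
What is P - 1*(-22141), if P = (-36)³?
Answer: -24515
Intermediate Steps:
P = -46656
P - 1*(-22141) = -46656 - 1*(-22141) = -46656 + 22141 = -24515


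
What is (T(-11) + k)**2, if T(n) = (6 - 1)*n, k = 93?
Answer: 1444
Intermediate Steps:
T(n) = 5*n
(T(-11) + k)**2 = (5*(-11) + 93)**2 = (-55 + 93)**2 = 38**2 = 1444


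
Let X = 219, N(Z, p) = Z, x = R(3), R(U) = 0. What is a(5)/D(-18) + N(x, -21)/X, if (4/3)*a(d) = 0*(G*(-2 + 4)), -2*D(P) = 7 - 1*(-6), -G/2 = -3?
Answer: 0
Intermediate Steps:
G = 6 (G = -2*(-3) = 6)
x = 0
D(P) = -13/2 (D(P) = -(7 - 1*(-6))/2 = -(7 + 6)/2 = -½*13 = -13/2)
a(d) = 0 (a(d) = 3*(0*(6*(-2 + 4)))/4 = 3*(0*(6*2))/4 = 3*(0*12)/4 = (¾)*0 = 0)
a(5)/D(-18) + N(x, -21)/X = 0/(-13/2) + 0/219 = 0*(-2/13) + 0*(1/219) = 0 + 0 = 0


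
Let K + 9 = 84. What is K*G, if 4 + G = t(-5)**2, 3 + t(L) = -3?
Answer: 2400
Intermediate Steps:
t(L) = -6 (t(L) = -3 - 3 = -6)
K = 75 (K = -9 + 84 = 75)
G = 32 (G = -4 + (-6)**2 = -4 + 36 = 32)
K*G = 75*32 = 2400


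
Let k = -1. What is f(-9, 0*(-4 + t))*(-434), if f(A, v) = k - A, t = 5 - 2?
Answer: -3472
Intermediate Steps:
t = 3
f(A, v) = -1 - A
f(-9, 0*(-4 + t))*(-434) = (-1 - 1*(-9))*(-434) = (-1 + 9)*(-434) = 8*(-434) = -3472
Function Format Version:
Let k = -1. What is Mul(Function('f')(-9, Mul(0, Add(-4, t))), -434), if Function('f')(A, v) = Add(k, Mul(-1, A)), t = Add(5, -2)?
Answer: -3472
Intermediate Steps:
t = 3
Function('f')(A, v) = Add(-1, Mul(-1, A))
Mul(Function('f')(-9, Mul(0, Add(-4, t))), -434) = Mul(Add(-1, Mul(-1, -9)), -434) = Mul(Add(-1, 9), -434) = Mul(8, -434) = -3472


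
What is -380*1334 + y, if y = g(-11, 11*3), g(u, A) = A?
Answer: -506887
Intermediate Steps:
y = 33 (y = 11*3 = 33)
-380*1334 + y = -380*1334 + 33 = -506920 + 33 = -506887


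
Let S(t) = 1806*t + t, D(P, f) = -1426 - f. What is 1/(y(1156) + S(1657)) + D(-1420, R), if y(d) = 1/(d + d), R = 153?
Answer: -10930766590219/6922588089 ≈ -1579.0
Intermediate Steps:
S(t) = 1807*t
y(d) = 1/(2*d)
1/(y(1156) + S(1657)) + D(-1420, R) = 1/((½)/1156 + 1807*1657) + (-1426 - 1*153) = 1/((½)*(1/1156) + 2994199) + (-1426 - 153) = 1/(1/2312 + 2994199) - 1579 = 1/(6922588089/2312) - 1579 = 2312/6922588089 - 1579 = -10930766590219/6922588089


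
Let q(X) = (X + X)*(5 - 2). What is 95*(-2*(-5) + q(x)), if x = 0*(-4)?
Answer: 950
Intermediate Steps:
x = 0
q(X) = 6*X (q(X) = (2*X)*3 = 6*X)
95*(-2*(-5) + q(x)) = 95*(-2*(-5) + 6*0) = 95*(10 + 0) = 95*10 = 950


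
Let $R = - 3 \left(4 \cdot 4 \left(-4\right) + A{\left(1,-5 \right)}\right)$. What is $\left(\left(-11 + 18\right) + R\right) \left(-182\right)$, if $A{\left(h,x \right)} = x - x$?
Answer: $-36218$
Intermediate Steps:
$A{\left(h,x \right)} = 0$
$R = 192$ ($R = - 3 \left(4 \cdot 4 \left(-4\right) + 0\right) = - 3 \left(16 \left(-4\right) + 0\right) = - 3 \left(-64 + 0\right) = \left(-3\right) \left(-64\right) = 192$)
$\left(\left(-11 + 18\right) + R\right) \left(-182\right) = \left(\left(-11 + 18\right) + 192\right) \left(-182\right) = \left(7 + 192\right) \left(-182\right) = 199 \left(-182\right) = -36218$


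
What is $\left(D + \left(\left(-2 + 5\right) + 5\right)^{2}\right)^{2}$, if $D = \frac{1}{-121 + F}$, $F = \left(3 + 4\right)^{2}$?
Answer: $\frac{21224449}{5184} \approx 4094.2$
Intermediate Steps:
$F = 49$ ($F = 7^{2} = 49$)
$D = - \frac{1}{72}$ ($D = \frac{1}{-121 + 49} = \frac{1}{-72} = - \frac{1}{72} \approx -0.013889$)
$\left(D + \left(\left(-2 + 5\right) + 5\right)^{2}\right)^{2} = \left(- \frac{1}{72} + \left(\left(-2 + 5\right) + 5\right)^{2}\right)^{2} = \left(- \frac{1}{72} + \left(3 + 5\right)^{2}\right)^{2} = \left(- \frac{1}{72} + 8^{2}\right)^{2} = \left(- \frac{1}{72} + 64\right)^{2} = \left(\frac{4607}{72}\right)^{2} = \frac{21224449}{5184}$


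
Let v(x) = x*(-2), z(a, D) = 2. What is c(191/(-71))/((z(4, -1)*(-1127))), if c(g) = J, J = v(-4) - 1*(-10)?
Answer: -9/1127 ≈ -0.0079858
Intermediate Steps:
v(x) = -2*x
J = 18 (J = -2*(-4) - 1*(-10) = 8 + 10 = 18)
c(g) = 18
c(191/(-71))/((z(4, -1)*(-1127))) = 18/((2*(-1127))) = 18/(-2254) = 18*(-1/2254) = -9/1127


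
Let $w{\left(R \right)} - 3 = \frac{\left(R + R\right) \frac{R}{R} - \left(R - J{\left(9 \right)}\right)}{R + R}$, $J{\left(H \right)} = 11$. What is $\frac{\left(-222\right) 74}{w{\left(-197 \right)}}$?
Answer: $- \frac{269693}{57} \approx -4731.5$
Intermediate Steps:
$w{\left(R \right)} = 3 + \frac{11 + R}{2 R}$ ($w{\left(R \right)} = 3 + \frac{\left(R + R\right) \frac{R}{R} - \left(-11 + R\right)}{R + R} = 3 + \frac{2 R 1 - \left(-11 + R\right)}{2 R} = 3 + \left(2 R - \left(-11 + R\right)\right) \frac{1}{2 R} = 3 + \left(11 + R\right) \frac{1}{2 R} = 3 + \frac{11 + R}{2 R}$)
$\frac{\left(-222\right) 74}{w{\left(-197 \right)}} = \frac{\left(-222\right) 74}{\frac{1}{2} \frac{1}{-197} \left(11 + 7 \left(-197\right)\right)} = - \frac{16428}{\frac{1}{2} \left(- \frac{1}{197}\right) \left(11 - 1379\right)} = - \frac{16428}{\frac{1}{2} \left(- \frac{1}{197}\right) \left(-1368\right)} = - \frac{16428}{\frac{684}{197}} = \left(-16428\right) \frac{197}{684} = - \frac{269693}{57}$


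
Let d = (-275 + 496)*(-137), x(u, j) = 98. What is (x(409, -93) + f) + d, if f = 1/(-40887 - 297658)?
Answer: -10216949556/338545 ≈ -30179.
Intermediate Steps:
f = -1/338545 (f = 1/(-338545) = -1/338545 ≈ -2.9538e-6)
d = -30277 (d = 221*(-137) = -30277)
(x(409, -93) + f) + d = (98 - 1/338545) - 30277 = 33177409/338545 - 30277 = -10216949556/338545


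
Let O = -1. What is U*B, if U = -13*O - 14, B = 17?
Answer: -17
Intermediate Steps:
U = -1 (U = -13*(-1) - 14 = 13 - 14 = -1)
U*B = -1*17 = -17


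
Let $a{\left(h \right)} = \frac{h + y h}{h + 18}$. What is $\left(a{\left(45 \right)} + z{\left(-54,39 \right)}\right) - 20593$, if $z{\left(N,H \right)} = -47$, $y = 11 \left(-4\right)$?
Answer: $- \frac{144695}{7} \approx -20671.0$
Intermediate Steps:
$y = -44$
$a{\left(h \right)} = - \frac{43 h}{18 + h}$ ($a{\left(h \right)} = \frac{h - 44 h}{h + 18} = \frac{\left(-43\right) h}{18 + h} = - \frac{43 h}{18 + h}$)
$\left(a{\left(45 \right)} + z{\left(-54,39 \right)}\right) - 20593 = \left(\left(-43\right) 45 \frac{1}{18 + 45} - 47\right) - 20593 = \left(\left(-43\right) 45 \cdot \frac{1}{63} - 47\right) - 20593 = \left(- \frac{215}{7} - 47\right) - 20593 = - \frac{544}{7} - 20593 = - \frac{144695}{7}$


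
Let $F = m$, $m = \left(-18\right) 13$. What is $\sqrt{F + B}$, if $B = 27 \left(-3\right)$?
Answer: $3 i \sqrt{35} \approx 17.748 i$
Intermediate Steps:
$m = -234$
$F = -234$
$B = -81$
$\sqrt{F + B} = \sqrt{-234 - 81} = \sqrt{-315} = 3 i \sqrt{35}$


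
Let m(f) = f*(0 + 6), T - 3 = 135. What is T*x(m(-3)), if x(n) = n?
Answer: -2484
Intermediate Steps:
T = 138 (T = 3 + 135 = 138)
m(f) = 6*f (m(f) = f*6 = 6*f)
T*x(m(-3)) = 138*(6*(-3)) = 138*(-18) = -2484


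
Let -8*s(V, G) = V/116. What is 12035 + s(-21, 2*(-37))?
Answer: 11168501/928 ≈ 12035.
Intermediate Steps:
s(V, G) = -V/928 (s(V, G) = -V/(8*116) = -V/928)
12035 + s(-21, 2*(-37)) = 12035 - 1/928*(-21) = 12035 + 21/928 = 11168501/928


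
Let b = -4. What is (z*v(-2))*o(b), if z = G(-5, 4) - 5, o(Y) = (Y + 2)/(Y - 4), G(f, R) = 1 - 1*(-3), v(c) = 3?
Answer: -¾ ≈ -0.75000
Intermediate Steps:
G(f, R) = 4 (G(f, R) = 1 + 3 = 4)
o(Y) = (2 + Y)/(-4 + Y)
z = -1 (z = 4 - 5 = -1)
(z*v(-2))*o(b) = (-1*3)*((2 - 4)/(-4 - 4)) = -3*(-2)/(-8) = -(-3)*(-2)/8 = -3*¼ = -¾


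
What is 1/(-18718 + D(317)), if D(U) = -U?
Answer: -1/19035 ≈ -5.2535e-5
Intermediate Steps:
1/(-18718 + D(317)) = 1/(-18718 - 1*317) = 1/(-18718 - 317) = 1/(-19035) = -1/19035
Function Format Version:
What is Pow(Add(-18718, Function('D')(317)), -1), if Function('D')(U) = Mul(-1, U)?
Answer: Rational(-1, 19035) ≈ -5.2535e-5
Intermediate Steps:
Pow(Add(-18718, Function('D')(317)), -1) = Pow(Add(-18718, Mul(-1, 317)), -1) = Pow(Add(-18718, -317), -1) = Pow(-19035, -1) = Rational(-1, 19035)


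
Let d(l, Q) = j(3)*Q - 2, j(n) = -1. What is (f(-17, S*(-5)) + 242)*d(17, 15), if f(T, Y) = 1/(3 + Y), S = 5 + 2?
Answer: -131631/32 ≈ -4113.5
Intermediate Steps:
S = 7
d(l, Q) = -2 - Q (d(l, Q) = -Q - 2 = -2 - Q)
(f(-17, S*(-5)) + 242)*d(17, 15) = (1/(3 + 7*(-5)) + 242)*(-2 - 1*15) = (1/(3 - 35) + 242)*(-2 - 15) = (1/(-32) + 242)*(-17) = (-1/32 + 242)*(-17) = (7743/32)*(-17) = -131631/32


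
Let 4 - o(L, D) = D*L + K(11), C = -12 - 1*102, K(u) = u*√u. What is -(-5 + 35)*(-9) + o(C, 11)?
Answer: 1528 - 11*√11 ≈ 1491.5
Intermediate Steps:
K(u) = u^(3/2)
C = -114 (C = -12 - 102 = -114)
o(L, D) = 4 - 11*√11 - D*L (o(L, D) = 4 - (D*L + 11^(3/2)) = 4 - (D*L + 11*√11) = 4 - (11*√11 + D*L) = 4 + (-11*√11 - D*L) = 4 - 11*√11 - D*L)
-(-5 + 35)*(-9) + o(C, 11) = -(-5 + 35)*(-9) + (4 - 11*√11 - 1*11*(-114)) = -30*(-9) + (4 - 11*√11 + 1254) = -1*(-270) + (1258 - 11*√11) = 270 + (1258 - 11*√11) = 1528 - 11*√11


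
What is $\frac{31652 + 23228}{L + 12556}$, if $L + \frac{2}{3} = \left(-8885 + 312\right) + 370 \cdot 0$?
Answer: $\frac{164640}{11947} \approx 13.781$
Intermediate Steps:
$L = - \frac{25721}{3}$ ($L = - \frac{2}{3} + \left(\left(-8885 + 312\right) + 370 \cdot 0\right) = - \frac{2}{3} + \left(-8573 + 0\right) = - \frac{2}{3} - 8573 = - \frac{25721}{3} \approx -8573.7$)
$\frac{31652 + 23228}{L + 12556} = \frac{31652 + 23228}{- \frac{25721}{3} + 12556} = \frac{54880}{\frac{11947}{3}} = 54880 \cdot \frac{3}{11947} = \frac{164640}{11947}$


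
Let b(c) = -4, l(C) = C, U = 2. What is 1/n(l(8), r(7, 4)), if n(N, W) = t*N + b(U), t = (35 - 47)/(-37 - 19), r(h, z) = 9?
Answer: -7/16 ≈ -0.43750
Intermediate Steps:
t = 3/14 (t = -12/(-56) = -12*(-1/56) = 3/14 ≈ 0.21429)
n(N, W) = -4 + 3*N/14 (n(N, W) = 3*N/14 - 4 = -4 + 3*N/14)
1/n(l(8), r(7, 4)) = 1/(-4 + (3/14)*8) = 1/(-4 + 12/7) = 1/(-16/7) = -7/16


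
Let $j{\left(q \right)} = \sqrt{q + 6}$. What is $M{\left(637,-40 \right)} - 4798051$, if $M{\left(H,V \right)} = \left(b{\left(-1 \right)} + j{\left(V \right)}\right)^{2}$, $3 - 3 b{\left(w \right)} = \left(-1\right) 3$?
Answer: $-4798081 + 4 i \sqrt{34} \approx -4.7981 \cdot 10^{6} + 23.324 i$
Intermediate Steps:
$j{\left(q \right)} = \sqrt{6 + q}$
$b{\left(w \right)} = 2$ ($b{\left(w \right)} = 1 - \frac{\left(-1\right) 3}{3} = 1 - -1 = 1 + 1 = 2$)
$M{\left(H,V \right)} = \left(2 + \sqrt{6 + V}\right)^{2}$
$M{\left(637,-40 \right)} - 4798051 = \left(2 + \sqrt{6 - 40}\right)^{2} - 4798051 = \left(2 + \sqrt{-34}\right)^{2} - 4798051 = \left(2 + i \sqrt{34}\right)^{2} - 4798051 = -4798051 + \left(2 + i \sqrt{34}\right)^{2}$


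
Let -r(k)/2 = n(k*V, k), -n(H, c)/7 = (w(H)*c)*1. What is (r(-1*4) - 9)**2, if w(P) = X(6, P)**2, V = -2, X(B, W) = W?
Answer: 12909649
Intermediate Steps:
w(P) = P**2
n(H, c) = -7*c*H**2 (n(H, c) = -7*H**2*c = -7*c*H**2)
r(k) = 56*k**3 (r(k) = -(-14)*k*(k*(-2))**2 = -(-14)*k*(-2*k)**2 = -(-14)*k*4*k**2 = -(-56)*k**3 = 56*k**3)
(r(-1*4) - 9)**2 = (56*(-1*4)**3 - 9)**2 = (56*(-4)**3 - 9)**2 = (56*(-64) - 9)**2 = (-3584 - 9)**2 = (-3593)**2 = 12909649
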